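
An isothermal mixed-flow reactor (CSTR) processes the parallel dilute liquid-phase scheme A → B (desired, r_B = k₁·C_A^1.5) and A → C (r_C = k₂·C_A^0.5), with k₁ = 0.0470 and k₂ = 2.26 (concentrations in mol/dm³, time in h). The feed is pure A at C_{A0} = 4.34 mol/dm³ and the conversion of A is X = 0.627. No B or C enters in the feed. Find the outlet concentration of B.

Exit C_A = C_{A0}(1−X) = 4.34×0.373 = 1.619 mol/dm³.
In a CSTR the entire volume is at exit conditions, so r_B = 0.0470×1.619^1.5 = 0.09680 and r_C = 2.26×1.619^0.5 = 2.875.
Fraction of consumed A going to B: r_B/(r_B+r_C) = 0.03257.
C_B = 0.03257·C_{A0}·X = 0.03257×4.34×0.627 = 0.0886 mol/dm³.

0.0886 mol/dm³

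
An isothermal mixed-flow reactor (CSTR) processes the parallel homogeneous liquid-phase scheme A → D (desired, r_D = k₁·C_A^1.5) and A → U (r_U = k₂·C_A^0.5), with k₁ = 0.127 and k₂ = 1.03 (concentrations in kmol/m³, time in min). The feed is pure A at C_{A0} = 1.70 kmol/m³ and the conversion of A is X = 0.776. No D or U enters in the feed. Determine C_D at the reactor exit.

0.0592 kmol/m³

Exit C_A = C_{A0}(1−X) = 1.70×0.224 = 0.3808 kmol/m³.
Rates in a CSTR are evaluated at the outlet concentration: r_D = 0.127×0.3808^1.5 = 0.02984, r_U = 1.03×0.3808^0.5 = 0.6356.
Fraction of consumed A going to D: r_D/(r_D+r_U) = 0.04485.
C_D = 0.04485·C_{A0}·X = 0.04485×1.70×0.776 = 0.0592 kmol/m³.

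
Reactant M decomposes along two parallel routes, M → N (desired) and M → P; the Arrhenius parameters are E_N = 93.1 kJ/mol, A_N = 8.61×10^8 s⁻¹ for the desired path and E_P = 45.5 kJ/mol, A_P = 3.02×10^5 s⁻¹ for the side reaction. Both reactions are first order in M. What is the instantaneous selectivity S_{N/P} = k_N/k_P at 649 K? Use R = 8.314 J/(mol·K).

With equal orders, S_{N/P} = k_N/k_P = (A_N/A_P)·exp[(E_P−E_N)/(RT)].
(E_P−E_N)/(RT) = (45.5−93.1)×10³/(8.314×649) = -47600/5396 = -8.822.
k_N/k_P = (8.61×10^8/3.02×10^5)·exp(-8.822) = 2851 × 1.475×10^-4 = 0.421.

0.421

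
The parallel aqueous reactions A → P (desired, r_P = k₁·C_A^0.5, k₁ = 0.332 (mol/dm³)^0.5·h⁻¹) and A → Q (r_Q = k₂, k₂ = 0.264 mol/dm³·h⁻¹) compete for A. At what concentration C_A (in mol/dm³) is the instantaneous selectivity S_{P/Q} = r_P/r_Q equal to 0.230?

S_{P/Q} = (k₁/k₂)·C_A^0.5 ⇒ C_A = (S·k₂/k₁)^(2).
= (0.230×0.264/0.332)^(2) = (0.1829)^(2) = 0.0334 mol/dm³.

0.0334 mol/dm³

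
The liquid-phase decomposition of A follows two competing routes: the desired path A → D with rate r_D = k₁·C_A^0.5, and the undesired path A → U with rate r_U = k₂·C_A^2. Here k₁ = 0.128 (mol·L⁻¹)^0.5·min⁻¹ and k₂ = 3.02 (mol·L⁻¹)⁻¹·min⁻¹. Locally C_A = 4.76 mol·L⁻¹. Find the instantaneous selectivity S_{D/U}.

S_{D/U} = r_D/r_U = (k₁·C_A^0.5)/(k₂·C_A^2) = (k₁/k₂)·C_A^-1.5.
= (0.128×4.760^0.5) / (3.02×4.760^2) = 0.2793/68.43 = 0.00408.
The undesired path is higher order in A, so low C_A (CSTR or dilute feed) favours D.

0.00408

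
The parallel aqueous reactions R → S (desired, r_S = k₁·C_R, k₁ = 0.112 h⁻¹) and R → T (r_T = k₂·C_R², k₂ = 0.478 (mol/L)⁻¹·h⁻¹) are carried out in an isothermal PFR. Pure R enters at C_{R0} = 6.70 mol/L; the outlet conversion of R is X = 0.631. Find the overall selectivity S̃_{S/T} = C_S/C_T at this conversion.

C_R = C_{R0}(1−X) = 2.472 mol/L.
Along a PFR/batch, dC_S/dC_R = −r_S/(r_S+r_T) = −k₁/(k₁+k₂·C_R).
Integrating from C_{R0} to C_R: C_S = (0.112/0.478)·ln[(0.112+0.478·6.70)/(0.112+0.478·2.47)] = 0.2343·ln(3.315/1.294) = 0.2204 mol/L.
C_T = (C_{R0}−C_R)−C_S = 4.007 mol/L; S̃_{S/T} = 0.2204/4.007 = 0.0550.

0.0550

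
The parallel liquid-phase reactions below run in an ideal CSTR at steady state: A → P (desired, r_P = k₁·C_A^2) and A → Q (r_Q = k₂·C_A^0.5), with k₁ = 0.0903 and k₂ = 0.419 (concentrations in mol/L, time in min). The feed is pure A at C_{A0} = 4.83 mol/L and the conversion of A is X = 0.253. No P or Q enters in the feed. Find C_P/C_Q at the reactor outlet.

1.48

Exit C_A = C_{A0}(1−X) = 4.83×0.747 = 3.608 mol/L.
Rates in a CSTR are evaluated at the outlet concentration: r_P = 0.0903×3.608^2 = 1.176, r_Q = 0.419×3.608^0.5 = 0.7959.
Overall selectivity = C_P/C_Q = r_Pτ/(r_Qτ) = r_P/r_Q = 1.48.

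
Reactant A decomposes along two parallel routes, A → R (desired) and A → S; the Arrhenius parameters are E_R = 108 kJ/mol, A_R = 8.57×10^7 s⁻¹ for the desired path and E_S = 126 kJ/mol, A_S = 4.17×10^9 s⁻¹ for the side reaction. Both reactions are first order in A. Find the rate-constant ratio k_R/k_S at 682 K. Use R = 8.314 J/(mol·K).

With equal orders, S_{R/S} = k_R/k_S = (A_R/A_S)·exp[(E_S−E_R)/(RT)].
(E_S−E_R)/(RT) = (126−108)×10³/(8.314×682) = 18000/5670 = 3.175.
k_R/k_S = (8.57×10^7/4.17×10^9)·exp(3.175) = 0.02055 × 23.92 = 0.491.

0.491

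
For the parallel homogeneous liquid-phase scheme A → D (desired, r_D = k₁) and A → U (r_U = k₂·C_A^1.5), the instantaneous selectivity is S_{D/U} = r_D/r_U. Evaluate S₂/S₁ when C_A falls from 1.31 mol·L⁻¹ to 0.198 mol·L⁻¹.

17.0

S_{D/U} = (k₁/k₂)·C_A^-1.5, so S₂/S₁ = (C_{A,2}/C_{A,1})^-1.5.
= (0.198/1.31)^(-1.5) = (0.1511)^(-1.5) = 17.0.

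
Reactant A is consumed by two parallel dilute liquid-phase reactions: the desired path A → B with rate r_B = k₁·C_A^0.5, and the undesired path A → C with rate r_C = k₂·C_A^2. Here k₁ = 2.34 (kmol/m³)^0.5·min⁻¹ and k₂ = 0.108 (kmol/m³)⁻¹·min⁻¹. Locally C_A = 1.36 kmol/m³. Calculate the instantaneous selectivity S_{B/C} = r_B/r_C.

13.7

S_{B/C} = r_B/r_C = (k₁·C_A^0.5)/(k₂·C_A^2) = (k₁/k₂)·C_A^-1.5.
= (2.34×1.360^0.5) / (0.108×1.360^2) = 2.729/0.1998 = 13.7.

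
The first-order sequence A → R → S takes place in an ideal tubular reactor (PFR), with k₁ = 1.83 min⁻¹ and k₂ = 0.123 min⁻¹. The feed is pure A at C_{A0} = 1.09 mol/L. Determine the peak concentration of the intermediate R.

0.897 mol/L

Evaluating C_R at τ_opt = ln(k₂/k₁)/(k₂−k₁) gives C_{R,max}/C_{A0} = (k₁/k₂)^[k₂/(k₂−k₁)].
= (1.83/0.123)^(0.123/(0.123−1.83)) = (14.88)^(-0.07206) = 0.8232.
C_{R,max} = 0.8232×1.09 = 0.897 mol/L.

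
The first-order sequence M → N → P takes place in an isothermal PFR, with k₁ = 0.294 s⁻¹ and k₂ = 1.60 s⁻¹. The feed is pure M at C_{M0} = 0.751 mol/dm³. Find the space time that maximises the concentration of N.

1.30 s

For first-order series the maximum of C_N occurs at τ_opt = ln(k₂/k₁)/(k₂−k₁).
= ln(1.60/0.294)/(1.60−0.294) = ln(5.442)/1.306 = 1.694/1.306 = 1.30 s.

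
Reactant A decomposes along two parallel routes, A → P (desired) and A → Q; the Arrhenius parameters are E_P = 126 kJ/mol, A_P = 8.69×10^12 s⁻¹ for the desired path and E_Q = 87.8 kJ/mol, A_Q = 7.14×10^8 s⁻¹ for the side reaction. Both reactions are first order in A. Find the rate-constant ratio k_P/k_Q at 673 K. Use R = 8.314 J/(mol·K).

k_P/k_Q = (A_P/A_Q)·exp[−(E_P−E_Q)/(RT)] = (A_P/A_Q)·exp[(E_Q−E_P)/(RT)].
(E_Q−E_P)/(RT) = (87.8−126)×10³/(8.314×673) = -38200/5595 = -6.827.
k_P/k_Q = (8.69×10^12/7.14×10^8)·exp(-6.827) = 12171 × 0.001084 = 13.2.
Since E_P > E_Q, raising the temperature improves selectivity toward P.

13.2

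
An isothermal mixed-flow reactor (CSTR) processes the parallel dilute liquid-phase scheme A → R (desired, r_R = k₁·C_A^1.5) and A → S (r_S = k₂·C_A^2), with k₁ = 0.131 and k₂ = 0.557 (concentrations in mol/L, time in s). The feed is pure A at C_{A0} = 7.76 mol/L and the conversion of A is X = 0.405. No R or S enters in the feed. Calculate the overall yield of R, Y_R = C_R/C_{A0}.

0.0400

Exit C_A = C_{A0}(1−X) = 7.76×0.595 = 4.617 mol/L.
Rates in a CSTR are evaluated at the outlet concentration: r_R = 0.131×4.617^1.5 = 1.300, r_S = 0.557×4.617^2 = 11.87.
Fraction of consumed A going to R: r_R/(r_R+r_S) = 0.09865.
C_R = 0.09865·C_{A0}·X = 0.09865×7.76×0.405 = 0.310 mol/L; Y_R = C_R/C_{A0} = 0.0400.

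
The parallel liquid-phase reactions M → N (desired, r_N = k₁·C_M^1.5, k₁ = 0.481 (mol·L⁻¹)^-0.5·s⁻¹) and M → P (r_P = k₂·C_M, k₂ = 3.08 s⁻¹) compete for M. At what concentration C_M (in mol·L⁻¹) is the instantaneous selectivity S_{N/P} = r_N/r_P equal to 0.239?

2.34 mol·L⁻¹

S_{N/P} = (k₁/k₂)·C_M^0.5 ⇒ C_M = (S·k₂/k₁)^(2).
= (0.239×3.08/0.481)^(2) = (1.530)^(2) = 2.34 mol·L⁻¹.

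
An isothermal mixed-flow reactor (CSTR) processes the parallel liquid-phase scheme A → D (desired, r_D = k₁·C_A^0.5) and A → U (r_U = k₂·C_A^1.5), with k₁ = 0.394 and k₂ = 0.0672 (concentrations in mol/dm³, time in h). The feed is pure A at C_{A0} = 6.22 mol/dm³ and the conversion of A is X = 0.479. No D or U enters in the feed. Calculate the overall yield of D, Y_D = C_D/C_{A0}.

0.308

Exit C_A = C_{A0}(1−X) = 6.22×0.521 = 3.241 mol/dm³.
A CSTR operates uniformly at the exit composition, giving r_D = 0.7093 and r_U = 0.3920 (each k·C_A^n at C_A = 3.241).
Fraction of consumed A going to D: r_D/(r_D+r_U) = 0.6440.
C_D = 0.6440·C_{A0}·X = 0.6440×6.22×0.479 = 1.92 mol/dm³; Y_D = C_D/C_{A0} = 0.308.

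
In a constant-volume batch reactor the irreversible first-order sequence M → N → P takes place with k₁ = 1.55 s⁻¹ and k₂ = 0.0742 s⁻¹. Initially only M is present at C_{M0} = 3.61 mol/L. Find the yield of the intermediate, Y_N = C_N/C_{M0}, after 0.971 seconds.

For first-order series with pure M initially, C_N(t) = k₁C_{M0}/(k₂−k₁)·(e^(−k₁t) − e^(−k₂t)).
e^(−k₁t) = e^(−1.55×0.971) = e^(−1.505) = 0.2220; e^(−k₂t) = e^(−0.07205) = 0.9305.
C_N = 1.55×3.61/(0.0742−1.55) × (0.2220−0.9305) = (-3.792)×(-0.7085) = 2.686 mol/L.
Y_N = C_N/C_{M0} = 2.686/3.61 = 0.744.

0.744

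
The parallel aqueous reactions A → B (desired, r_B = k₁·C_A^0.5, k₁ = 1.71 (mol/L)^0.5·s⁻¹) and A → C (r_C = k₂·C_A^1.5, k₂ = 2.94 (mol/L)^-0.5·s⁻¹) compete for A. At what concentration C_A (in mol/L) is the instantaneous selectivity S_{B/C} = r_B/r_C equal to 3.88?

0.150 mol/L

S_{B/C} = (k₁/k₂)·C_A⁻¹ ⇒ C_A = (S·k₂/k₁)^(-1).
= (3.88×2.94/1.71)^(-1) = (6.671)^(-1) = 0.150 mol/L.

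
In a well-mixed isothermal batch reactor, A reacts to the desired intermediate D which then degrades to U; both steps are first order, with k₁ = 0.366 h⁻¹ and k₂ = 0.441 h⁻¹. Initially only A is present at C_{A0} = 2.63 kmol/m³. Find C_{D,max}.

0.879 kmol/m³

At the optimum, C_{D,max}/C_{A0} = (k₁/k₂)^[k₂/(k₂−k₁)].
= (0.366/0.441)^(0.441/(0.441−0.366)) = (0.8299)^(5.880) = 0.3342.
C_{D,max} = 0.3342×2.63 = 0.879 kmol/m³.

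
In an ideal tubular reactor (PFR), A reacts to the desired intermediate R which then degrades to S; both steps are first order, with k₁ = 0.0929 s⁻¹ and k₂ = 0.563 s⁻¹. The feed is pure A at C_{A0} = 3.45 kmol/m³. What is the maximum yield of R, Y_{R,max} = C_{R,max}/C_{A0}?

0.116

At the optimum, C_{R,max}/C_{A0} = (k₁/k₂)^[k₂/(k₂−k₁)].
= (0.0929/0.563)^(0.563/(0.563−0.0929)) = (0.1650)^(1.198) = 0.1156.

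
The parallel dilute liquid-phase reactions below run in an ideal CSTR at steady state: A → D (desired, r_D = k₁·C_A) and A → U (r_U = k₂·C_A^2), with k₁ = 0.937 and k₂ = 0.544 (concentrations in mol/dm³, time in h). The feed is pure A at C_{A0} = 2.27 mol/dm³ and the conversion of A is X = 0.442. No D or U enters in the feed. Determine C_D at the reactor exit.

Exit C_A = C_{A0}(1−X) = 2.27×0.558 = 1.267 mol/dm³.
In a CSTR the entire volume is at exit conditions, so r_D = 0.937×1.267 = 1.187 and r_U = 0.544×1.267^2 = 0.8728.
Fraction of consumed A going to D: r_D/(r_D+r_U) = 0.5762.
C_D = 0.5762·C_{A0}·X = 0.5762×2.27×0.442 = 0.578 mol/dm³.

0.578 mol/dm³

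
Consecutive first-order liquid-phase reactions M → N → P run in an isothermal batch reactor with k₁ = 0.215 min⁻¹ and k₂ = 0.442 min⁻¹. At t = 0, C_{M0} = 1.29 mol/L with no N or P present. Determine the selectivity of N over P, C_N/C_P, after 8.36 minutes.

0.190

Solving the coupled first-order balances gives C_N(t) = [k₁/(k₂−k₁)]·C_{M0}·(e^(−k₁t) − e^(−k₂t)).
e^(−k₁t) = e^(−0.215×8.36) = e^(−1.797) = 0.1657; e^(−k₂t) = e^(−3.695) = 0.02484.
C_N = 0.215×1.29/(0.442−0.215) × (0.1657−0.02484) = 1.222×0.1409 = 0.1721 mol/L.
C_M = C_{M0}e^(−k₁t) = 0.2138 mol/L, so C_P = C_{M0}−C_M−C_N = 0.9041 mol/L; C_N/C_P = 0.190.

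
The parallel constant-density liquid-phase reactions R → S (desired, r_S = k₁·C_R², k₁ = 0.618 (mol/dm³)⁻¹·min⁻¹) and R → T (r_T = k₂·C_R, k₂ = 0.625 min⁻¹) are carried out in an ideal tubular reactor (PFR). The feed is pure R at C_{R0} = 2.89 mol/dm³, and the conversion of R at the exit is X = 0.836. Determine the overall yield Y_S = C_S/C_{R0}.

C_R = C_{R0}(1−X) = 0.4740 mol/dm³.
Along a PFR/batch, dC_T/dC_R = −r_T/(r_S+r_T) = −k₂/(k₂+k₁·C_R).
Integrating from C_{R0} to C_R: C_T = (0.625/0.618)·ln[(0.625+0.618·2.89)/(0.625+0.618·0.474)] = 1.011·ln(2.411/0.9179) = 0.9766 mol/dm³.
Then C_S = (C_{R0}−C_R) − C_T = 2.416 − 0.9766 = 1.439 mol/dm³.
Y_S = C_S/C_{R0} = 1.439/2.89 = 0.498.

0.498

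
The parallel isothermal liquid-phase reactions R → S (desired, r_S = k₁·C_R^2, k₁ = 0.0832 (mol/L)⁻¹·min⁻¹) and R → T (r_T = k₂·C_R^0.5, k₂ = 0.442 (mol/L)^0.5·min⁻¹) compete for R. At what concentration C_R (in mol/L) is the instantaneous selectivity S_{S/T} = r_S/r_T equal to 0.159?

S_{S/T} = (k₁/k₂)·C_R^1.5 ⇒ C_R = (S·k₂/k₁)^(1/1.5).
= (0.159×0.442/0.0832)^(0.6667) = (0.8447)^(0.6667) = 0.894 mol/L.

0.894 mol/L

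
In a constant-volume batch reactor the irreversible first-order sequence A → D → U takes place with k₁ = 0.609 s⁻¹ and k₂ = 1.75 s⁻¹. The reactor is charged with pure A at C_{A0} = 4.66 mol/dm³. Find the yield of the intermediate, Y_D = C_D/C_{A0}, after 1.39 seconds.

0.182

The intermediate concentration in a first-order A→B→C sequence is C_D = k₁C_{A0}(e^(−k₁t) − e^(−k₂t))/(k₂−k₁).
e^(−k₁t) = e^(−0.609×1.39) = e^(−0.8465) = 0.4289; e^(−k₂t) = e^(−2.432) = 0.08782.
C_D = 0.609×4.66/(1.75−0.609) × (0.4289−0.08782) = 2.487×0.3411 = 0.8484 mol/dm³.
Y_D = C_D/C_{A0} = 0.8484/4.66 = 0.182.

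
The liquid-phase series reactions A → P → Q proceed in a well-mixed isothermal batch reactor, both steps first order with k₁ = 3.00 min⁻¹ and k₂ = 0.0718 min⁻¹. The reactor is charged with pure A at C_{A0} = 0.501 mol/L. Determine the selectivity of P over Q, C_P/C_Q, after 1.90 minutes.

8.38

The intermediate concentration in a first-order A→B→C sequence is C_P = k₁C_{A0}(e^(−k₁t) − e^(−k₂t))/(k₂−k₁).
e^(−k₁t) = e^(−3.00×1.90) = e^(−5.700) = 0.003346; e^(−k₂t) = e^(−0.1364) = 0.8725.
C_P = 3.00×0.501/(0.0718−3.00) × (0.003346−0.8725) = (-0.5133)×(-0.8691) = 0.4461 mol/L.
C_A = C_{A0}e^(−k₁t) = 0.001676 mol/L, so C_Q = C_{A0}−C_A−C_P = 0.05321 mol/L; C_P/C_Q = 8.38.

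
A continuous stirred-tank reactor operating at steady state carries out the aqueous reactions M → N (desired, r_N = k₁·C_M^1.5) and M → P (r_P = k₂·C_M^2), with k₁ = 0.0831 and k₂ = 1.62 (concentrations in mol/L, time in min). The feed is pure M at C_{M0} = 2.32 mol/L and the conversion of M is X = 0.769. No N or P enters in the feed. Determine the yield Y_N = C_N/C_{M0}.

Exit C_M = C_{M0}(1−X) = 2.32×0.231 = 0.5359 mol/L.
In a CSTR the entire volume is at exit conditions, so r_N = 0.0831×0.5359^1.5 = 0.03260 and r_P = 1.62×0.5359^2 = 0.4653.
Fraction of consumed M going to N: r_N/(r_N+r_P) = 0.06548.
C_N = 0.06548·C_{M0}·X = 0.06548×2.32×0.769 = 0.117 mol/L; Y_N = C_N/C_{M0} = 0.0504.

0.0504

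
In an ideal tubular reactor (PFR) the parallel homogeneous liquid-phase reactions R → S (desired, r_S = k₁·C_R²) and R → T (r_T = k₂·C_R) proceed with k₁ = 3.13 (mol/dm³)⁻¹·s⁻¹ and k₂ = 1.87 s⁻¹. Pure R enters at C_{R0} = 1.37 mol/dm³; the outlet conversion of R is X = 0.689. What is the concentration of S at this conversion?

C_R = C_{R0}(1−X) = 0.4261 mol/dm³.
Along a PFR/batch, dC_T/dC_R = −r_T/(r_S+r_T) = −k₂/(k₂+k₁·C_R).
Integrating from C_{R0} to C_R: C_T = (1.87/3.13)·ln[(1.87+3.13·1.37)/(1.87+3.13·0.426)] = 0.5974·ln(6.158/3.204) = 0.3904 mol/dm³.
Then C_S = (C_{R0}−C_R) − C_T = 0.9439 − 0.3904 = 0.5535 mol/dm³.

0.554 mol/dm³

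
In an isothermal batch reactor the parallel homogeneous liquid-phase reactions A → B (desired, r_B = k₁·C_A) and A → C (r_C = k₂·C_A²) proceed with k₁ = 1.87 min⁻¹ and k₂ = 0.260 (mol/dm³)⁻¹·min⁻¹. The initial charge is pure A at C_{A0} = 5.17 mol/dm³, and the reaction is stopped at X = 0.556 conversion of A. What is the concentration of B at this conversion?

1.90 mol/dm³

C_A = C_{A0}(1−X) = 2.295 mol/dm³.
Along a PFR/batch, dC_B/dC_A = −r_B/(r_B+r_C) = −k₁/(k₁+k₂·C_A).
Integrating from C_{A0} to C_A: C_B = (1.87/0.260)·ln[(1.87+0.260·5.17)/(1.87+0.260·2.30)] = 7.192·ln(3.214/2.467) = 1.903 mol/dm³.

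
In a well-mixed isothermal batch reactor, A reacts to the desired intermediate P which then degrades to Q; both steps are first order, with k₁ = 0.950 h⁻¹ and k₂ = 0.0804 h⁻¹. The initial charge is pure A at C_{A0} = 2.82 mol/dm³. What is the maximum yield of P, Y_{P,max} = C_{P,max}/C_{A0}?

For a first-order series the maximum intermediate yield is C_{P,max}/C_{A0} = (k₁/k₂)^[k₂/(k₂−k₁)].
= (0.950/0.0804)^(0.0804/(0.0804−0.950)) = (11.82)^(-0.09246) = 0.7959.

0.796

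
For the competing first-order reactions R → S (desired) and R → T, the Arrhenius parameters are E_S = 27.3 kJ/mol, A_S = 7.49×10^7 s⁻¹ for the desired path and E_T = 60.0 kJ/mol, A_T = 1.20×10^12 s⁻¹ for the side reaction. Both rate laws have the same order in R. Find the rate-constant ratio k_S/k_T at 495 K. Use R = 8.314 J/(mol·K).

0.176

With equal orders, S_{S/T} = k_S/k_T = (A_S/A_T)·exp[(E_T−E_S)/(RT)].
(E_T−E_S)/(RT) = (60.0−27.3)×10³/(8.314×495) = 32700/4115 = 7.946.
k_S/k_T = (7.49×10^7/1.20×10^12)·exp(7.946) = 6.242×10^-5 × 2823 = 0.176.
Since E_S < E_T, lowering the temperature improves selectivity toward S.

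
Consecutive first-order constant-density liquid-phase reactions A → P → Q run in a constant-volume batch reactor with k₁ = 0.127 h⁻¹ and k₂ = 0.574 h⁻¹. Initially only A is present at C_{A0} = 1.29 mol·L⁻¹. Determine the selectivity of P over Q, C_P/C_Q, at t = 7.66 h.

The intermediate concentration in a first-order A→B→C sequence is C_P = k₁C_{A0}(e^(−k₁t) − e^(−k₂t))/(k₂−k₁).
e^(−k₁t) = e^(−0.127×7.66) = e^(−0.9728) = 0.3780; e^(−k₂t) = e^(−4.397) = 0.01232.
C_P = 0.127×1.29/(0.574−0.127) × (0.3780−0.01232) = 0.3665×0.3657 = 0.1340 mol·L⁻¹.
C_A = C_{A0}e^(−k₁t) = 0.4876 mol·L⁻¹, so C_Q = C_{A0}−C_A−C_P = 0.6683 mol·L⁻¹; C_P/C_Q = 0.201.

0.201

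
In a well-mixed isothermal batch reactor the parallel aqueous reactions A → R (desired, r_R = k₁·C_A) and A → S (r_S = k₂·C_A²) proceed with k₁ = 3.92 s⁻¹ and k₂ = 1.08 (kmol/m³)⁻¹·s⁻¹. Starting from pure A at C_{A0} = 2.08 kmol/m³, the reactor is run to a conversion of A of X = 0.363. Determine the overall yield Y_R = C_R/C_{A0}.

C_A = C_{A0}(1−X) = 1.325 kmol/m³.
Along a PFR/batch, dC_R/dC_A = −r_R/(r_R+r_S) = −k₁/(k₁+k₂·C_A).
Integrating from C_{A0} to C_A: C_R = (3.92/1.08)·ln[(3.92+1.08·2.08)/(3.92+1.08·1.32)] = 3.630·ln(6.166/5.351) = 0.5148 kmol/m³.
Y_R = C_R/C_{A0} = 0.5148/2.08 = 0.248.

0.248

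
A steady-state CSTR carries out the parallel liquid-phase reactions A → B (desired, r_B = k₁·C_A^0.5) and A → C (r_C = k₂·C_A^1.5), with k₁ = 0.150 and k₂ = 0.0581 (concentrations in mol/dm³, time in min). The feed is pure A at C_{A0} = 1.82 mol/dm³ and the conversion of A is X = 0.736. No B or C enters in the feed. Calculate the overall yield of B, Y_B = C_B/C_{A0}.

Exit C_A = C_{A0}(1−X) = 1.82×0.264 = 0.4805 mol/dm³.
Rates in a CSTR are evaluated at the outlet concentration: r_B = 0.150×0.4805^0.5 = 0.1040, r_C = 0.0581×0.4805^1.5 = 0.01935.
Fraction of consumed A going to B: r_B/(r_B+r_C) = 0.8431.
C_B = 0.8431·C_{A0}·X = 0.8431×1.82×0.736 = 1.13 mol/dm³; Y_B = C_B/C_{A0} = 0.621.

0.621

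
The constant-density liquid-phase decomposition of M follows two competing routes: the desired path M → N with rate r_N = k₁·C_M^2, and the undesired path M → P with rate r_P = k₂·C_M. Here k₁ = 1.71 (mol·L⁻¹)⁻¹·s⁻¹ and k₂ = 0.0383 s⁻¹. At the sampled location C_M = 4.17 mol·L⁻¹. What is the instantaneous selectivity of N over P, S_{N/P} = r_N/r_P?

S_{N/P} = r_N/r_P = (k₁·C_M^2)/(k₂·C_M) = (k₁/k₂)·C_M.
= (1.71×4.170^2) / (0.0383×4.170) = 29.74/0.1597 = 186.
Since the desired path is higher order in M, keeping C_M high (PFR or concentrated feed) favours N.

186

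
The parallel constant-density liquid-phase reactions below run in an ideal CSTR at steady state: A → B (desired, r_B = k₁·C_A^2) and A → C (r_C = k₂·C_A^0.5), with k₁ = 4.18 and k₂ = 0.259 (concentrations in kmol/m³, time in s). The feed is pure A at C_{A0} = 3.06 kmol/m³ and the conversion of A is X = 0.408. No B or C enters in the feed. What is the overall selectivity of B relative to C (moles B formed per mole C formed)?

39.3

Exit C_A = C_{A0}(1−X) = 3.06×0.592 = 1.812 kmol/m³.
Rates in a CSTR are evaluated at the outlet concentration: r_B = 4.18×1.812^2 = 13.72, r_C = 0.259×1.812^0.5 = 0.3486.
Overall selectivity = C_B/C_C = r_Bτ/(r_Cτ) = r_B/r_C = 39.3.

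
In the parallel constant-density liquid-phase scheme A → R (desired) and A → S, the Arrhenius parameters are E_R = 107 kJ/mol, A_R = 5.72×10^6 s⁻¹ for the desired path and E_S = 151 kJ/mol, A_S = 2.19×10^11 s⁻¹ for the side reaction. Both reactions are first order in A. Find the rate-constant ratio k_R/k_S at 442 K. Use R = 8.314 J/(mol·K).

With equal orders, S_{R/S} = k_R/k_S = (A_R/A_S)·exp[(E_S−E_R)/(RT)].
(E_S−E_R)/(RT) = (151−107)×10³/(8.314×442) = 44000/3675 = 11.97.
k_R/k_S = (5.72×10^6/2.19×10^11)·exp(11.97) = 2.612×10^-5 × 1.585×10^5 = 4.14.

4.14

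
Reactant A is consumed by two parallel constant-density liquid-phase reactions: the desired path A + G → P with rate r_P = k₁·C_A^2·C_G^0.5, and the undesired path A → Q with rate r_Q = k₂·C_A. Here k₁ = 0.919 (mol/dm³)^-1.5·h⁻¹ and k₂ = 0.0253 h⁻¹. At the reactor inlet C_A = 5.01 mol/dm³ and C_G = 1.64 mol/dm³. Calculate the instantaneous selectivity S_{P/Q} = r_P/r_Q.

S_{P/Q} = r_P/r_Q = (k₁·C_A^2·C_G^0.5)/(k₂·C_A) = (k₁/k₂)·C_A·C_G^0.5.
= (0.919×5.010^2×1.640^0.5) / (0.0253×5.010) = 29.54/0.1268 = 233.

233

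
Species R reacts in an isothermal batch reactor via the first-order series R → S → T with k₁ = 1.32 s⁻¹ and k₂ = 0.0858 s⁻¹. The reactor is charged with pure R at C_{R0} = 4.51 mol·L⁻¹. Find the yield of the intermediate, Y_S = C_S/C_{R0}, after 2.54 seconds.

For first-order series with pure R initially, C_S(t) = k₁C_{R0}/(k₂−k₁)·(e^(−k₁t) − e^(−k₂t)).
e^(−k₁t) = e^(−1.32×2.54) = e^(−3.353) = 0.03499; e^(−k₂t) = e^(−0.2179) = 0.8042.
C_S = 1.32×4.51/(0.0858−1.32) × (0.03499−0.8042) = (-4.824)×(-0.7692) = 3.710 mol·L⁻¹.
Y_S = C_S/C_{R0} = 3.710/4.51 = 0.823.

0.823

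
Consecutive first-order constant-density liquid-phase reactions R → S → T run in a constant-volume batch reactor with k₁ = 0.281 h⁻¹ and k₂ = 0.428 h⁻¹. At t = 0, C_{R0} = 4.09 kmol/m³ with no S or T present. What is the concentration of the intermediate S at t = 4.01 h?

1.13 kmol/m³

For first-order series with pure R initially, C_S(t) = k₁C_{R0}/(k₂−k₁)·(e^(−k₁t) − e^(−k₂t)).
e^(−k₁t) = e^(−0.281×4.01) = e^(−1.127) = 0.3241; e^(−k₂t) = e^(−1.716) = 0.1797.
C_S = 0.281×4.09/(0.428−0.281) × (0.3241−0.1797) = 7.818×0.1443 = 1.128 kmol/m³.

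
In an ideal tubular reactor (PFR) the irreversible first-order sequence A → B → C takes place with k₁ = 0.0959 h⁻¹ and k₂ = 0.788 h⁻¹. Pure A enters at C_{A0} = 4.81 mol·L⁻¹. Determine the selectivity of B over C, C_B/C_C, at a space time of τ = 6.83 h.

0.174

For first-order series with pure A initially, C_B(τ) = k₁C_{A0}/(k₂−k₁)·(e^(−k₁τ) − e^(−k₂τ)).
e^(−k₁τ) = e^(−0.0959×6.83) = e^(−0.6550) = 0.5194; e^(−k₂τ) = e^(−5.382) = 0.004598.
C_B = 0.0959×4.81/(0.788−0.0959) × (0.5194−0.004598) = 0.6665×0.5148 = 0.3431 mol·L⁻¹.
C_A = C_{A0}e^(−k₁τ) = 2.499 mol·L⁻¹, so C_C = C_{A0}−C_A−C_B = 1.968 mol·L⁻¹; C_B/C_C = 0.174.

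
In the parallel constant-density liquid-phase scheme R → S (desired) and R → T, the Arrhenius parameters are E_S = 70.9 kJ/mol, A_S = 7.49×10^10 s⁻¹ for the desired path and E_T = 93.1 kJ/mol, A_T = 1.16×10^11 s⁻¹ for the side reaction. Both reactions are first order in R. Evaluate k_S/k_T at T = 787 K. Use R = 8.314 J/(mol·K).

19.2

Since both paths have the same order in R, the concentration cancels and S_{S/T} = k_S/k_T = (A_S/A_T)·exp[(E_T−E_S)/(RT)].
(E_T−E_S)/(RT) = (93.1−70.9)×10³/(8.314×787) = 22200/6543 = 3.393.
k_S/k_T = (7.49×10^10/1.16×10^11)·exp(3.393) = 0.6457 × 29.75 = 19.2.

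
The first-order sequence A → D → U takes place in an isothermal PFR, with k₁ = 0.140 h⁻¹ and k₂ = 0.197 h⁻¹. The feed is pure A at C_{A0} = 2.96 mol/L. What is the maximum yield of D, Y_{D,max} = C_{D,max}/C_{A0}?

0.307

Evaluating C_D at τ_opt = ln(k₂/k₁)/(k₂−k₁) gives C_{D,max}/C_{A0} = (k₁/k₂)^[k₂/(k₂−k₁)].
= (0.140/0.197)^(0.197/(0.197−0.140)) = (0.7107)^(3.456) = 0.3071.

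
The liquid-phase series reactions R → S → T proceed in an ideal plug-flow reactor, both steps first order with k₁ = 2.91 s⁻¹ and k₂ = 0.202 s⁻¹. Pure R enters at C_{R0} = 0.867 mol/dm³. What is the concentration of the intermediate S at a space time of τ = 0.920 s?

For first-order series with pure R initially, C_S(τ) = k₁C_{R0}/(k₂−k₁)·(e^(−k₁τ) − e^(−k₂τ)).
e^(−k₁τ) = e^(−2.91×0.920) = e^(−2.677) = 0.06876; e^(−k₂τ) = e^(−0.1858) = 0.8304.
C_S = 2.91×0.867/(0.202−2.91) × (0.06876−0.8304) = (-0.9317)×(-0.7617) = 0.7096 mol/dm³.

0.710 mol/dm³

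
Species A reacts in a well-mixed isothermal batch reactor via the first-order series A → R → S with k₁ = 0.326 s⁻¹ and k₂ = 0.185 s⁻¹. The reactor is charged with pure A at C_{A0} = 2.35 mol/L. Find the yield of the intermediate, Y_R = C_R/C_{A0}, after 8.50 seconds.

0.335

Solving the coupled first-order balances gives C_R(t) = [k₁/(k₂−k₁)]·C_{A0}·(e^(−k₁t) − e^(−k₂t)).
e^(−k₁t) = e^(−0.326×8.50) = e^(−2.771) = 0.06260; e^(−k₂t) = e^(−1.573) = 0.2075.
C_R = 0.326×2.35/(0.185−0.326) × (0.06260−0.2075) = (-5.433)×(-0.1449) = 0.7874 mol/L.
Y_R = C_R/C_{A0} = 0.7874/2.35 = 0.335.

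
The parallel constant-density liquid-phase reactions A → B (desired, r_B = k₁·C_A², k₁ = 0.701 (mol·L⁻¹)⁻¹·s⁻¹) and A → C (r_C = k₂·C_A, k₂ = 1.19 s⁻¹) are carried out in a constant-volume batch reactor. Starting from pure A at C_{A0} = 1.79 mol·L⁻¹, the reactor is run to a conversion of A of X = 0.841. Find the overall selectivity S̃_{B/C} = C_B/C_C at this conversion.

C_A = C_{A0}(1−X) = 0.2846 mol·L⁻¹.
Along a PFR/batch, dC_C/dC_A = −r_C/(r_B+r_C) = −k₂/(k₂+k₁·C_A).
Integrating from C_{A0} to C_A: C_C = (1.19/0.701)·ln[(1.19+0.701·1.79)/(1.19+0.701·0.285)] = 1.698·ln(2.445/1.390) = 0.9591 mol·L⁻¹.
Then C_B = (C_{A0}−C_A) − C_C = 1.505 − 0.9591 = 0.5462 mol·L⁻¹.
S̃_{B/C} = C_B/C_C = 0.5462/0.9591 = 0.570.

0.570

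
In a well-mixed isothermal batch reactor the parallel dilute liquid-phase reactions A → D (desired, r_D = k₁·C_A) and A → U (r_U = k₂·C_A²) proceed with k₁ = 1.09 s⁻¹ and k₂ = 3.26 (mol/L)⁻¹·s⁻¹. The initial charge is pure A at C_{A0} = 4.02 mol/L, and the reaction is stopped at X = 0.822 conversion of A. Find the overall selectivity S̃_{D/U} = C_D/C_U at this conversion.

C_A = C_{A0}(1−X) = 0.7156 mol/L.
Along a PFR/batch, dC_D/dC_A = −r_D/(r_D+r_U) = −k₁/(k₁+k₂·C_A).
Integrating from C_{A0} to C_A: C_D = (1.09/3.26)·ln[(1.09+3.26·4.02)/(1.09+3.26·0.716)] = 0.3344·ln(14.20/3.423) = 0.4756 mol/L.
C_U = (C_{A0}−C_A)−C_D = 2.829 mol/L; S̃_{D/U} = 0.4756/2.829 = 0.168.

0.168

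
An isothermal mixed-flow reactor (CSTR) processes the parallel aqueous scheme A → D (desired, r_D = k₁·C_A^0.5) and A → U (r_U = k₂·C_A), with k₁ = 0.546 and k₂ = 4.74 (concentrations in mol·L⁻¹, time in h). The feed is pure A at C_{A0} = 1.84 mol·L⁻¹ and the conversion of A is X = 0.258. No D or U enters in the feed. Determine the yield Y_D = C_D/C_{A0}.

0.0232

Exit C_A = C_{A0}(1−X) = 1.84×0.742 = 1.365 mol·L⁻¹.
A CSTR operates uniformly at the exit composition, giving r_D = 0.6380 and r_U = 6.471 (each k·C_A^n at C_A = 1.365).
Fraction of consumed A going to D: r_D/(r_D+r_U) = 0.08974.
C_D = 0.08974·C_{A0}·X = 0.08974×1.84×0.258 = 0.0426 mol·L⁻¹; Y_D = C_D/C_{A0} = 0.0232.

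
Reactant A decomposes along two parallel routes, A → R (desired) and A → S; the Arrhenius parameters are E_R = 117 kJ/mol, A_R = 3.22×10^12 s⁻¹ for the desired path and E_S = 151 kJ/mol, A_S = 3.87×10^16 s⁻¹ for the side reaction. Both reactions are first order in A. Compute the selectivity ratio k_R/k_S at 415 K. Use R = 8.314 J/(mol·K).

1.58

With equal orders, S_{R/S} = k_R/k_S = (A_R/A_S)·exp[(E_S−E_R)/(RT)].
(E_S−E_R)/(RT) = (151−117)×10³/(8.314×415) = 34000/3450 = 9.854.
k_R/k_S = (3.22×10^12/3.87×10^16)·exp(9.854) = 8.320×10^-5 × 19038 = 1.58.
Since E_R < E_S, lowering the temperature improves selectivity toward R.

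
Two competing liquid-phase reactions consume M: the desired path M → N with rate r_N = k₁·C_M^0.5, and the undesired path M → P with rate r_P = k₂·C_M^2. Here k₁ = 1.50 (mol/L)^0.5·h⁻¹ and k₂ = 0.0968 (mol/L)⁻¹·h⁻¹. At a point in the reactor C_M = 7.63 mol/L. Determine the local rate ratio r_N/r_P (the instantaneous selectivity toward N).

S_{N/P} = r_N/r_P = (k₁·C_M^0.5)/(k₂·C_M^2) = (k₁/k₂)·C_M^-1.5.
= (1.50×7.630^0.5) / (0.0968×7.630^2) = 4.143/5.635 = 0.735.

0.735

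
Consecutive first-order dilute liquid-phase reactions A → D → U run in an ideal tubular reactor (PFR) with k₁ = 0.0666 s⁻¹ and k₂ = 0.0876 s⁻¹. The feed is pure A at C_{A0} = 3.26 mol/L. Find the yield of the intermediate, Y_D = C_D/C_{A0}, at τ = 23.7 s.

For first-order series with pure A initially, C_D(τ) = k₁C_{A0}/(k₂−k₁)·(e^(−k₁τ) − e^(−k₂τ)).
e^(−k₁τ) = e^(−0.0666×23.7) = e^(−1.578) = 0.2063; e^(−k₂τ) = e^(−2.076) = 0.1254.
C_D = 0.0666×3.26/(0.0876−0.0666) × (0.2063−0.1254) = 10.34×0.08088 = 0.8363 mol/L.
Y_D = C_D/C_{A0} = 0.8363/3.26 = 0.257.

0.257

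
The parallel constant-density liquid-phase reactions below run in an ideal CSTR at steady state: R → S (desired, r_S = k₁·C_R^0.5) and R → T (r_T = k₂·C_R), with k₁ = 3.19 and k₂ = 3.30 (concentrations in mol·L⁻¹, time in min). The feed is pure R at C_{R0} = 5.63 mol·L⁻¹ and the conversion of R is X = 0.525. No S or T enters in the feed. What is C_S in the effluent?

Exit C_R = C_{R0}(1−X) = 5.63×0.475 = 2.674 mol·L⁻¹.
Rates in a CSTR are evaluated at the outlet concentration: r_S = 3.19×2.674^0.5 = 5.217, r_T = 3.30×2.674 = 8.825.
Fraction of consumed R going to S: r_S/(r_S+r_T) = 0.3715.
C_S = 0.3715·C_{R0}·X = 0.3715×5.63×0.525 = 1.10 mol·L⁻¹.

1.10 mol·L⁻¹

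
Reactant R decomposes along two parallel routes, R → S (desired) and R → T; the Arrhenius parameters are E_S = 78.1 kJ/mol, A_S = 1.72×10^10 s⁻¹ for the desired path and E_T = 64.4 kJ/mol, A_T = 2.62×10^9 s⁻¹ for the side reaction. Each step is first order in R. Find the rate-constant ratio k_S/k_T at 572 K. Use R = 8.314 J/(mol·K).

0.368

Since both paths have the same order in R, the concentration cancels and S_{S/T} = k_S/k_T = (A_S/A_T)·exp[(E_T−E_S)/(RT)].
(E_T−E_S)/(RT) = (64.4−78.1)×10³/(8.314×572) = -13700/4756 = -2.881.
k_S/k_T = (1.72×10^10/2.62×10^9)·exp(-2.881) = 6.565 × 0.05609 = 0.368.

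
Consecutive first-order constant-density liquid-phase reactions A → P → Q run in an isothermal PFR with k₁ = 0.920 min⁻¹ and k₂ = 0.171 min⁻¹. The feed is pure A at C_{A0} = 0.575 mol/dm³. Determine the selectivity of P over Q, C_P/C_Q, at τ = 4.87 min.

1.11

Solving the coupled first-order balances gives C_P(τ) = [k₁/(k₂−k₁)]·C_{A0}·(e^(−k₁τ) − e^(−k₂τ)).
e^(−k₁τ) = e^(−0.920×4.87) = e^(−4.480) = 0.01133; e^(−k₂τ) = e^(−0.8328) = 0.4348.
C_P = 0.920×0.575/(0.171−0.920) × (0.01133−0.4348) = (-0.7063)×(-0.4235) = 0.2991 mol/dm³.
C_A = C_{A0}e^(−k₁τ) = 0.006514 mol/dm³, so C_Q = C_{A0}−C_A−C_P = 0.2694 mol/dm³; C_P/C_Q = 1.11.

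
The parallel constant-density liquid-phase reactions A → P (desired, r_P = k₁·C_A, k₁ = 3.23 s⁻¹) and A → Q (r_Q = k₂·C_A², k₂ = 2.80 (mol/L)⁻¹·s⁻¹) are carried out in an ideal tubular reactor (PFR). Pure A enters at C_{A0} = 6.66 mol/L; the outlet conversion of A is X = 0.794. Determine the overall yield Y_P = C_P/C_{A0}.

C_A = C_{A0}(1−X) = 1.372 mol/L.
Along a PFR/batch, dC_P/dC_A = −r_P/(r_P+r_Q) = −k₁/(k₁+k₂·C_A).
Integrating from C_{A0} to C_A: C_P = (3.23/2.80)·ln[(3.23+2.80·6.66)/(3.23+2.80·1.37)] = 1.154·ln(21.88/7.071) = 1.303 mol/L.
Y_P = C_P/C_{A0} = 1.303/6.66 = 0.196.

0.196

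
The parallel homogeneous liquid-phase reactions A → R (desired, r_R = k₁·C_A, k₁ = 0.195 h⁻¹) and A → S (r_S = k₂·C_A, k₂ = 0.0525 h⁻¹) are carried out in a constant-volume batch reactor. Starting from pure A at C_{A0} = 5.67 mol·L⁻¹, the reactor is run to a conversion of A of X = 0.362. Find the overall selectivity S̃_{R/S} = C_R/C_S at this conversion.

3.71

C_A = C_{A0}(1−X) = 3.617 mol·L⁻¹.
Both paths are first order in A, so the instantaneous fraction to R is constant: dC_R/d(−C_A) = k₁/(k₁+k₂) = 0.7879.
C_R = 0.7879·(C_{A0}−C_A) = 0.7879×2.053 = 1.62 mol·L⁻¹.
C_S = (C_{A0}−C_A)−C_R = 0.4354 mol·L⁻¹; S̃_{R/S} = 1.617/0.4354 = 3.71.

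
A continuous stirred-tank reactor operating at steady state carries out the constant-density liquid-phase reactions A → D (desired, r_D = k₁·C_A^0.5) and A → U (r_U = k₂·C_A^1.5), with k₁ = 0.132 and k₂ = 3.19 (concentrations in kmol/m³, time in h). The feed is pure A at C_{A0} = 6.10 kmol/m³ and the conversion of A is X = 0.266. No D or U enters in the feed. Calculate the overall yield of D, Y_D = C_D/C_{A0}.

Exit C_A = C_{A0}(1−X) = 6.10×0.734 = 4.477 kmol/m³.
A CSTR operates uniformly at the exit composition, giving r_D = 0.2793 and r_U = 30.22 (each k·C_A^n at C_A = 4.477).
Fraction of consumed A going to D: r_D/(r_D+r_U) = 0.009157.
C_D = 0.009157·C_{A0}·X = 0.009157×6.10×0.266 = 0.0149 kmol/m³; Y_D = C_D/C_{A0} = 0.00244.

0.00244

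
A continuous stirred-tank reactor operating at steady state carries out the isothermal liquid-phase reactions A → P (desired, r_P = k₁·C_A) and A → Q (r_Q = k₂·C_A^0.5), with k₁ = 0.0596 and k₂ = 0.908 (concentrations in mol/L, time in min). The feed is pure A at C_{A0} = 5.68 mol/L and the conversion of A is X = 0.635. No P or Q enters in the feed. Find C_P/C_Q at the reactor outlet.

Exit C_A = C_{A0}(1−X) = 5.68×0.365 = 2.073 mol/L.
Rates in a CSTR are evaluated at the outlet concentration: r_P = 0.0596×2.073 = 0.1236, r_Q = 0.908×2.073^0.5 = 1.307.
Overall selectivity = C_P/C_Q = r_Pτ/(r_Qτ) = r_P/r_Q = 0.0945.

0.0945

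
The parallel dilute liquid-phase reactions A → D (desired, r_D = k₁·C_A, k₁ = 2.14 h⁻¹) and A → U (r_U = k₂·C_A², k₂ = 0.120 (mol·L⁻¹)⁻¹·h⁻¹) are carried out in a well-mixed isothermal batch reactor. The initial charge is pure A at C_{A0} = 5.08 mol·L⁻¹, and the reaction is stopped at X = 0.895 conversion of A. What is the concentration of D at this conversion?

3.94 mol·L⁻¹

C_A = C_{A0}(1−X) = 0.5334 mol·L⁻¹.
Along a PFR/batch, dC_D/dC_A = −r_D/(r_D+r_U) = −k₁/(k₁+k₂·C_A).
Integrating from C_{A0} to C_A: C_D = (2.14/0.120)·ln[(2.14+0.120·5.08)/(2.14+0.120·0.533)] = 17.83·ln(2.750/2.204) = 3.944 mol·L⁻¹.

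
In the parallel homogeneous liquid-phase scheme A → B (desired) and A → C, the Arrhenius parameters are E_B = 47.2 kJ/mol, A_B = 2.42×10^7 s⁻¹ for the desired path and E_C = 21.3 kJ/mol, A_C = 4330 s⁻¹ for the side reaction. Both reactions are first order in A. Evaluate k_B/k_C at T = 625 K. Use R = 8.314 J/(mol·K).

Since both paths have the same order in A, the concentration cancels and S_{B/C} = k_B/k_C = (A_B/A_C)·exp[(E_C−E_B)/(RT)].
(E_C−E_B)/(RT) = (21.3−47.2)×10³/(8.314×625) = -25900/5196 = -4.984.
k_B/k_C = (2.42×10^7/4330)·exp(-4.984) = 5589 × 0.006844 = 38.3.
Since E_B > E_C, raising the temperature improves selectivity toward B.

38.3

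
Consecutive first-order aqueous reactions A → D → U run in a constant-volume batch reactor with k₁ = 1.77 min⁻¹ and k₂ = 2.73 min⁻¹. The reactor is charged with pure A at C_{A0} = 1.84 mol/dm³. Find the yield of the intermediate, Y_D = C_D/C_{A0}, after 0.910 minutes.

0.215

Solving the coupled first-order balances gives C_D(t) = [k₁/(k₂−k₁)]·C_{A0}·(e^(−k₁t) − e^(−k₂t)).
e^(−k₁t) = e^(−1.77×0.910) = e^(−1.611) = 0.1997; e^(−k₂t) = e^(−2.484) = 0.08338.
C_D = 1.77×1.84/(2.73−1.77) × (0.1997−0.08338) = 3.393×0.1164 = 0.3948 mol/dm³.
Y_D = C_D/C_{A0} = 0.3948/1.84 = 0.215.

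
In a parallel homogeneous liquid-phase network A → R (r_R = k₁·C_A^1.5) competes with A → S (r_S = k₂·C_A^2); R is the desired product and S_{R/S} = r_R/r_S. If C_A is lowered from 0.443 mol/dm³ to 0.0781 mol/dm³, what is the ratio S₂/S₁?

S_{R/S} = (k₁/k₂)·C_A^-0.5, so S₂/S₁ = (C_{A,2}/C_{A,1})^-0.5.
= (0.0781/0.443)^(-0.5) = (0.1763)^(-0.5) = 2.38.
Selectivity toward R rises as C_A falls — low-concentration operation is favoured.

2.38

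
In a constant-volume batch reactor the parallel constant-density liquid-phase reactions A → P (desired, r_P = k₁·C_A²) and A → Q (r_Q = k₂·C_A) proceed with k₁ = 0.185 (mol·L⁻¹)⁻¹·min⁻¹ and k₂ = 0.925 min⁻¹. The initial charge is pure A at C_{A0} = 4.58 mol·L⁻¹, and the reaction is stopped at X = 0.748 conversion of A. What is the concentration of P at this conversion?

C_A = C_{A0}(1−X) = 1.154 mol·L⁻¹.
Along a PFR/batch, dC_Q/dC_A = −r_Q/(r_P+r_Q) = −k₂/(k₂+k₁·C_A).
Integrating from C_{A0} to C_A: C_Q = (0.925/0.185)·ln[(0.925+0.185·4.58)/(0.925+0.185·1.15)] = 5.000·ln(1.772/1.139) = 2.213 mol·L⁻¹.
Then C_P = (C_{A0}−C_A) − C_Q = 3.426 − 2.213 = 1.213 mol·L⁻¹.

1.21 mol·L⁻¹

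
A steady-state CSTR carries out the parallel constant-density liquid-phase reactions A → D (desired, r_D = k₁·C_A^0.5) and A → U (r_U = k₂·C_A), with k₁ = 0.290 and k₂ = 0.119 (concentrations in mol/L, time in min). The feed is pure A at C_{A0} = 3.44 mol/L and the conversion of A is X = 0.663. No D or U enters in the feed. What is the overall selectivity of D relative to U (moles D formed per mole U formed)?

2.26

Exit C_A = C_{A0}(1−X) = 3.44×0.337 = 1.159 mol/L.
In a CSTR the entire volume is at exit conditions, so r_D = 0.290×1.159^0.5 = 0.3122 and r_U = 0.119×1.159 = 0.1380.
Overall selectivity = C_D/C_U = r_Dτ/(r_Uτ) = r_D/r_U = 2.26.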